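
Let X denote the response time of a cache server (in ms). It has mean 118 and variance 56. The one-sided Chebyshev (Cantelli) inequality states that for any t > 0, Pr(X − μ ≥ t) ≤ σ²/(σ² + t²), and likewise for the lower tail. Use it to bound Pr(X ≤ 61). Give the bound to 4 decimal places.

0.0169

Here σ² = 56 and t = 57, so σ² + t² = 3305.
Cantelli's bound: 56/3305 = 0.0169.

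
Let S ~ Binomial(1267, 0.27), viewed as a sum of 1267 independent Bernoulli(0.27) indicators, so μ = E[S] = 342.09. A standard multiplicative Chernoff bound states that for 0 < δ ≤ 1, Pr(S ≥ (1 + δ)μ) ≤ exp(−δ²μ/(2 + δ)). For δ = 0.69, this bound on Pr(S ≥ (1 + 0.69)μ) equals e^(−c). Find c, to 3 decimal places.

60.546

c = δ²μ/(2 + δ) = 0.69²·342.09/(2 + 0.69) = 60.5461.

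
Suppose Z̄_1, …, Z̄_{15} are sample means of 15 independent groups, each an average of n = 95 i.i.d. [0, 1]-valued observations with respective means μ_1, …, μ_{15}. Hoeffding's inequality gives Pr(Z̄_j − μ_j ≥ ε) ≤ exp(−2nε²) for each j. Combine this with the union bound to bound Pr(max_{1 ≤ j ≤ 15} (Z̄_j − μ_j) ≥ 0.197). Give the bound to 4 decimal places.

0.0094

Per-experiment Hoeffding bound: exp(−2·95·0.197²) = exp(−7.37371) = 0.00062754.
Union bound over 15 events: 15·0.00062754 = 0.00941.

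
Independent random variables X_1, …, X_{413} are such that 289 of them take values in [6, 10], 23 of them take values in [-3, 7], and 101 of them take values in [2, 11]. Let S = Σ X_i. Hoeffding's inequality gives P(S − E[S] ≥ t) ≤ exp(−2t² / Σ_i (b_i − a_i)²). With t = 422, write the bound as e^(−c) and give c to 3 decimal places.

23.579

Σ(b_i − a_i)² = 289·4² + 23·10² + 101·9² = 15105.
c = 2t² / 15105 = 2·422² / 15105 = 23.5795.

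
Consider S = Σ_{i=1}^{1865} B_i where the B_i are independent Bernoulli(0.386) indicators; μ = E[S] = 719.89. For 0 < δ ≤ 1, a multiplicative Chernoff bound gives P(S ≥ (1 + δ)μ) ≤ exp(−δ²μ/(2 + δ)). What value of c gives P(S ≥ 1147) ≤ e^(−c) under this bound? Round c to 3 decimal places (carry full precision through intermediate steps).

Write 1147 = (1 + δ)μ, so δ = 1147/719.89 − 1 = 0.593299…
Then the exponent is δ²μ/(2 + δ) = (1147 − μ)² / (μ·(2 + δ)) = 97.714891.

97.715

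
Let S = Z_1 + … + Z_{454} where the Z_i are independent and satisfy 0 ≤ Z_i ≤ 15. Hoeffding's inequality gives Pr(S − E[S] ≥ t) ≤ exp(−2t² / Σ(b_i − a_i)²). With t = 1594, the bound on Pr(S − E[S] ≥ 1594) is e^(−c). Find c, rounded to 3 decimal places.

Σ(b_i − a_i)² = 454·(15)² = 102150.
c = 2t²/102150 = 2·1594²/102150 = 49.7472.

49.747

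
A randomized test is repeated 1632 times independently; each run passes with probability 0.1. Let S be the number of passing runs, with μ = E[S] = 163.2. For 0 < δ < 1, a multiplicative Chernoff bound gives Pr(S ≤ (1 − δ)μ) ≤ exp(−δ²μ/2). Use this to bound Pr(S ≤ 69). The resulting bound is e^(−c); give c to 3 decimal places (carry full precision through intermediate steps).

27.186

Write 69 = (1 − δ)μ, so δ = 1 − 69/163.2 = 0.5772059…
Then the exponent is δ²μ/2 = (μ − 69)²/(2μ) = 27.186397.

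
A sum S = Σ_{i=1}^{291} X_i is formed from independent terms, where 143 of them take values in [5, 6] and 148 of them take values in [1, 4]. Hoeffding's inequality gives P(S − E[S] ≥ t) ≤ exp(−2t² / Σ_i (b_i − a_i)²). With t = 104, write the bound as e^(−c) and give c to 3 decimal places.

14.666

Σ(b_i − a_i)² = 143·1² + 148·3² = 1475.
c = 2t² / 1475 = 2·104² / 1475 = 14.6658.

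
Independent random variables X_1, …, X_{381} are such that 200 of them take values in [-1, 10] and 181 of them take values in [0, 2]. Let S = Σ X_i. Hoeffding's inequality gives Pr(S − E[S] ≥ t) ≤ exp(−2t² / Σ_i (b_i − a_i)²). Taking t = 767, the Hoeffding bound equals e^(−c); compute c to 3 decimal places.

47.207

Σ(b_i − a_i)² = 200·11² + 181·2² = 24924.
c = 2t² / 24924 = 2·767² / 24924 = 47.2066.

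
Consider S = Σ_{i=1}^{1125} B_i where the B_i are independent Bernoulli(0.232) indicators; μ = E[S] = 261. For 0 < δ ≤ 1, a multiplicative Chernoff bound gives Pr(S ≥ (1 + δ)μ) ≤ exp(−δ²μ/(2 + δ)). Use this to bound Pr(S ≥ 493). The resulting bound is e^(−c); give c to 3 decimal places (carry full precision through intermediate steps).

Write 493 = (1 + δ)μ, so δ = 493/261 − 1 = 0.8888889…
Then the exponent is δ²μ/(2 + δ) = (493 − μ)² / (μ·(2 + δ)) = 71.384615.

71.385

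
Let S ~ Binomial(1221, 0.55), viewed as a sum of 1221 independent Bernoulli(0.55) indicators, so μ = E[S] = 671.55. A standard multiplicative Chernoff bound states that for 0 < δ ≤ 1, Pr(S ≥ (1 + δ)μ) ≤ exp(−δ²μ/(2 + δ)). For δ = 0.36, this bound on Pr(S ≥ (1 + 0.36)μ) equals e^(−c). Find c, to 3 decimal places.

36.878

c = δ²μ/(2 + δ) = 0.36²·671.55/(2 + 0.36) = 36.8783.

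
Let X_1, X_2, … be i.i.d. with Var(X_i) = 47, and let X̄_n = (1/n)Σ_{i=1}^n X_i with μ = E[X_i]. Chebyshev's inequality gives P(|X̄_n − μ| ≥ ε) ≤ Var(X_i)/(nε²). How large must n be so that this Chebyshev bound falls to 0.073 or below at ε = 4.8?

28

Require 47/(n·4.8²) ≤ 0.073, i.e. n ≥ 47/(0.073·4.8²) = 27.944.
The smallest integer n is 28.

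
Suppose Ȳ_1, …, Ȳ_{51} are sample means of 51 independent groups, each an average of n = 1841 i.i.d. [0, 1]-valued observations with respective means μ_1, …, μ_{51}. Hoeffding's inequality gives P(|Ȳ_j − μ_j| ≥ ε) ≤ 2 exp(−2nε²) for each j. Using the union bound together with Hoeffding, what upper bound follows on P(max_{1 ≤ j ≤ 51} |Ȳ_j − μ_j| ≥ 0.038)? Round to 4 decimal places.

0.5007

Per-experiment Hoeffding bound: 2·exp(−2·1841·0.038²) = 2·exp(−5.31681) = 0.0098168.
Union bound over 51 events: 51·0.0098168 = 0.50066.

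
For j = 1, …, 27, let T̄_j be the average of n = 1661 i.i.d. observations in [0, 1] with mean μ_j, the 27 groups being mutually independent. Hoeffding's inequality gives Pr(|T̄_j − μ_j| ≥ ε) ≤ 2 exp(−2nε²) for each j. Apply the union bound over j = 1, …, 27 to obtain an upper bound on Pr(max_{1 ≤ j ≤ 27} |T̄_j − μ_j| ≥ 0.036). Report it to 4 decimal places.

Per-experiment Hoeffding bound: 2·exp(−2·1661·0.036²) = 2·exp(−4.30531) = 0.026993.
Union bound over 27 events: 27·0.026993 = 0.72882.

0.7288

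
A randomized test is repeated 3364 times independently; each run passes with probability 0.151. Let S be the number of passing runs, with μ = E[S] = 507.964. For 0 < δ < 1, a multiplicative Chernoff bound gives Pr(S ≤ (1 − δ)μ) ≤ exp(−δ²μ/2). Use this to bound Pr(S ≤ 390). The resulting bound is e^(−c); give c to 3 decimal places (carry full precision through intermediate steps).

Write 390 = (1 − δ)μ, so δ = 1 − 390/507.964 = 0.2322291…
Then the exponent is δ²μ/2 = (μ − 390)²/(2μ) = 13.697334.

13.697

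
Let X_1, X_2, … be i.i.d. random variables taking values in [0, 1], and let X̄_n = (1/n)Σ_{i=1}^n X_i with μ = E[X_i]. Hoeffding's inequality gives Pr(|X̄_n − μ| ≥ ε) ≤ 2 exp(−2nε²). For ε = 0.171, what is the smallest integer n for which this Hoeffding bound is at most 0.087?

54

Require 2·exp(−2nε²) ≤ 0.087, i.e. 2nε² ≥ ln(2/0.087) = 3.134994.
So n ≥ 3.134994 / (2·0.171²) = 53.606.
The smallest integer n is 54.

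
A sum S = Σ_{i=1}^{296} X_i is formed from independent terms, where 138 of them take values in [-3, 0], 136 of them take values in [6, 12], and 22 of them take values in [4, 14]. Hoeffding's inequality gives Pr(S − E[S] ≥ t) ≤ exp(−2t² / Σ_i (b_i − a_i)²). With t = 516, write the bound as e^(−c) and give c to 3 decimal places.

63.866

Σ(b_i − a_i)² = 138·3² + 136·6² + 22·10² = 8338.
c = 2t² / 8338 = 2·516² / 8338 = 63.8657.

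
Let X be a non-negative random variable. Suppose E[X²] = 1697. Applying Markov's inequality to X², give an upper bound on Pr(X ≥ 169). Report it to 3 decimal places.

Since X ≥ 0, the event {X ≥ 169} is the same as {X² ≥ 28561}.
Markov's inequality applied to X² gives Pr(X² ≥ 28561) ≤ E[X²]/28561 = 1697/28561 = 0.0594.

0.059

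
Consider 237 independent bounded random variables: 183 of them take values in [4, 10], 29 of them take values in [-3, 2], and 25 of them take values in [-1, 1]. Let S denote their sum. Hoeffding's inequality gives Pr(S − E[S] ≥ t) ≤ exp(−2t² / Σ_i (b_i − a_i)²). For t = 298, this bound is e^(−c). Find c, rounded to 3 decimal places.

23.959

Σ(b_i − a_i)² = 183·6² + 29·5² + 25·2² = 7413.
c = 2t² / 7413 = 2·298² / 7413 = 23.9590.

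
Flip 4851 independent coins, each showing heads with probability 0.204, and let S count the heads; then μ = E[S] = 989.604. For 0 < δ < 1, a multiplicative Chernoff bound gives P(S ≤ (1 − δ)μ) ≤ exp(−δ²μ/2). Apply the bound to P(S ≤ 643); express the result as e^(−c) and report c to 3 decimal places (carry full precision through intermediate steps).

60.698

Write 643 = (1 − δ)μ, so δ = 1 − 643/989.604 = 0.3502451…
Then the exponent is δ²μ/2 = (μ − 643)²/(2μ) = 60.698185.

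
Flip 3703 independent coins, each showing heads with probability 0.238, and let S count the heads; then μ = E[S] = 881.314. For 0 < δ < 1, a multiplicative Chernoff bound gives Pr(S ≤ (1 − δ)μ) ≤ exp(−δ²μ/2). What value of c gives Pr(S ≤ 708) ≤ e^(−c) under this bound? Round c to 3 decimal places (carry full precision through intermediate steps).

Write 708 = (1 − δ)μ, so δ = 1 − 708/881.314 = 0.1966541…
Then the exponent is δ²μ/2 = (μ − 708)²/(2μ) = 17.041453.

17.041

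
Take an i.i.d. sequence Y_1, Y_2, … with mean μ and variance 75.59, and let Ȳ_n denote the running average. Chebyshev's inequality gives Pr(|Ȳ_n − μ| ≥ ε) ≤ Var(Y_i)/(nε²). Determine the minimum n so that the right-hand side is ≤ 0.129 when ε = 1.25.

376

Require 75.59/(n·1.25²) ≤ 0.129, i.e. n ≥ 75.59/(0.129·1.25²) = 375.020.
The smallest integer n is 376.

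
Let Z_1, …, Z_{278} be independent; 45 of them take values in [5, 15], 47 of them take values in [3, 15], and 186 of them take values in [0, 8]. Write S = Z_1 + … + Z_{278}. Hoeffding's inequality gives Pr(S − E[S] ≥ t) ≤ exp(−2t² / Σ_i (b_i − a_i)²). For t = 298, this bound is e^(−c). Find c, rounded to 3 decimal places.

Σ(b_i − a_i)² = 45·10² + 47·12² + 186·8² = 23172.
c = 2t² / 23172 = 2·298² / 23172 = 7.6648.

7.665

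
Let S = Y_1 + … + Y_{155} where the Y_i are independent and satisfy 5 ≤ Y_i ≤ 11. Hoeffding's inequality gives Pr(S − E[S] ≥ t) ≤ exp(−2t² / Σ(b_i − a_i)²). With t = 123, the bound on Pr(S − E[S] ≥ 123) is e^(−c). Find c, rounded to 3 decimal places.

Σ(b_i − a_i)² = 155·(6)² = 5580.
c = 2t²/5580 = 2·123²/5580 = 5.4226.

5.423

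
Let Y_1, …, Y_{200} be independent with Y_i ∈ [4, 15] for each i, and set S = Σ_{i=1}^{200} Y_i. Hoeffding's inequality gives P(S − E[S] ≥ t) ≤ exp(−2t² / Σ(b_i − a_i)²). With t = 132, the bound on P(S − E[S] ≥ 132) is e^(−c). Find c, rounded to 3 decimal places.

1.440

Σ(b_i − a_i)² = 200·(11)² = 24200.
c = 2t²/24200 = 2·132²/24200 = 1.4400.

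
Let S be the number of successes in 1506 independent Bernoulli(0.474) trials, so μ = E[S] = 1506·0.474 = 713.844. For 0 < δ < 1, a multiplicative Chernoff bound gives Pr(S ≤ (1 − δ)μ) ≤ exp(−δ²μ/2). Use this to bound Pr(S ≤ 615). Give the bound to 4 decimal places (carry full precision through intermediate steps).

0.0011

Write 615 = (1 − δ)μ, so δ = 1 − 615/713.844 = 0.1384672…
Then the exponent is δ²μ/2 = (μ − 615)²/(2μ) = 6.843327.
Bound = exp(−6.843327) = 0.00107.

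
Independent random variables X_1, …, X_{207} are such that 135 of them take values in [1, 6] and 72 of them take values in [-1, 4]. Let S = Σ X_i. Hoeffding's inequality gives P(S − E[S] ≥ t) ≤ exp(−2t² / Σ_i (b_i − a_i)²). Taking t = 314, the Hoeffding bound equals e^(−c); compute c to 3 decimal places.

38.105

Σ(b_i − a_i)² = 135·5² + 72·5² = 5175.
c = 2t² / 5175 = 2·314² / 5175 = 38.1047.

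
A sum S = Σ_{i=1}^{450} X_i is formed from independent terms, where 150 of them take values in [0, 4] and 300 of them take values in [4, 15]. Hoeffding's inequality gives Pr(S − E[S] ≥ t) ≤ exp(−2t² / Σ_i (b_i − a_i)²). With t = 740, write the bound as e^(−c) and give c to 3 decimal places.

28.300

Σ(b_i − a_i)² = 150·4² + 300·11² = 38700.
c = 2t² / 38700 = 2·740² / 38700 = 28.2997.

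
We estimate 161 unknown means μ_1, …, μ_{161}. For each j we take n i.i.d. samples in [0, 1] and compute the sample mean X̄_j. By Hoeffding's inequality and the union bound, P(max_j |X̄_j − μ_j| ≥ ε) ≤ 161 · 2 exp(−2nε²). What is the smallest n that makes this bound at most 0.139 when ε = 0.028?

4942

Need 2·161·exp(−2nε²) ≤ 0.139, i.e. exp(−2nε²) ≤ 0.139/322.
So 2nε² ≥ ln(322/0.139) = 7.747833.
Hence n ≥ 7.747833/(2·0.028²) = 4941.220.
The smallest integer n is 4942.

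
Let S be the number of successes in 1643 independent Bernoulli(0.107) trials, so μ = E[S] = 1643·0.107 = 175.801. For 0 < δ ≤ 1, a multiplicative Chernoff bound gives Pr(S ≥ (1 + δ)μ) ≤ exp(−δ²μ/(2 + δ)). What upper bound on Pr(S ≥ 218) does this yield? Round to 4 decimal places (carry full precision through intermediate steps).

0.0109

Write 218 = (1 + δ)μ, so δ = 218/175.801 − 1 = 0.2400385…
Then the exponent is δ²μ/(2 + δ) = (218 − μ)² / (μ·(2 + δ)) = 4.521968.
Bound = exp(−4.521968) = 0.01087.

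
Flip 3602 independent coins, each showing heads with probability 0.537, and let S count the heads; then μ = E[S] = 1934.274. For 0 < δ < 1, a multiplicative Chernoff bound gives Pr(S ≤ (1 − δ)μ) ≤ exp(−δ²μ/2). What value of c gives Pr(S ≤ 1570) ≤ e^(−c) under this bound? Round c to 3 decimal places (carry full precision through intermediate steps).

Write 1570 = (1 − δ)μ, so δ = 1 − 1570/1934.274 = 0.188326…
Then the exponent is δ²μ/2 = (μ − 1570)²/(2μ) = 34.301125.

34.301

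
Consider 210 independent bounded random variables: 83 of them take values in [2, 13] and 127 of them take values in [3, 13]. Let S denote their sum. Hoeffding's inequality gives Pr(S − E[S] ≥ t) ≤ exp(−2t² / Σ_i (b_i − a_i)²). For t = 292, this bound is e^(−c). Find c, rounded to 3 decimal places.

Σ(b_i − a_i)² = 83·11² + 127·10² = 22743.
c = 2t² / 22743 = 2·292² / 22743 = 7.4980.

7.498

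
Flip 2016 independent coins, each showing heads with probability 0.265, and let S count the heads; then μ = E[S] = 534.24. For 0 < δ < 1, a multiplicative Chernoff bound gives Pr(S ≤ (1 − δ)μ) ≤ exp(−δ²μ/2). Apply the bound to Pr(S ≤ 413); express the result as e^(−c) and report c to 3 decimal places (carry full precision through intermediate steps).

13.757

Write 413 = (1 − δ)μ, so δ = 1 − 413/534.24 = 0.2269392…
Then the exponent is δ²μ/2 = (μ − 413)²/(2μ) = 13.757055.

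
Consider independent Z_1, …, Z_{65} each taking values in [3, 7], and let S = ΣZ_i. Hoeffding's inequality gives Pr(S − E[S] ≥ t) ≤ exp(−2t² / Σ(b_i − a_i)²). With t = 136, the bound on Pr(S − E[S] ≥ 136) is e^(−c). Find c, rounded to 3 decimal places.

Σ(b_i − a_i)² = 65·(4)² = 1040.
c = 2t²/1040 = 2·136²/1040 = 35.5692.

35.569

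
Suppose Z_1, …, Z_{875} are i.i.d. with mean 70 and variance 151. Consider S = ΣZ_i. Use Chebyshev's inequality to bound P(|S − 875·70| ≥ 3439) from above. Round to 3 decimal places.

0.011

Var(S) = n·Var(Z_i) = 875·151 = 132125.
Chebyshev: P(|S − 875·70| ≥ 3439) ≤ Var(S)/3439² = 132125/11826721 = 0.0112.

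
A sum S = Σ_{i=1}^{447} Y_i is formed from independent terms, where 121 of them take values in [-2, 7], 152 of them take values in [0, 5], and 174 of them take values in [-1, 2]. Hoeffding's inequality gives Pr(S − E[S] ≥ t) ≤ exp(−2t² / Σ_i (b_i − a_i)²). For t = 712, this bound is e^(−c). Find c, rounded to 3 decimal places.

Σ(b_i − a_i)² = 121·9² + 152·5² + 174·3² = 15167.
c = 2t² / 15167 = 2·712² / 15167 = 66.8483.

66.848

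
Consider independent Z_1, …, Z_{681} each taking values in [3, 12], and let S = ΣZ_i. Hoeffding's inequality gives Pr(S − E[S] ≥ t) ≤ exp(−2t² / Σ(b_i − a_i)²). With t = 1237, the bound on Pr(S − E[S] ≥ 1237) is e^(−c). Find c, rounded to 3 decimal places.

55.480

Σ(b_i − a_i)² = 681·(9)² = 55161.
c = 2t²/55161 = 2·1237²/55161 = 55.4801.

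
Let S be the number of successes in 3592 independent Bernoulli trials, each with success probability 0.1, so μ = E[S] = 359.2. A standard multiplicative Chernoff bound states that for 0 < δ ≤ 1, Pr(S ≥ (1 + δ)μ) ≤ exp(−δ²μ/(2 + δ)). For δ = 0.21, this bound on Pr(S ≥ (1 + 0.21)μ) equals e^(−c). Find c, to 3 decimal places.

c = δ²μ/(2 + δ) = 0.21²·359.2/(2 + 0.21) = 7.1677.

7.168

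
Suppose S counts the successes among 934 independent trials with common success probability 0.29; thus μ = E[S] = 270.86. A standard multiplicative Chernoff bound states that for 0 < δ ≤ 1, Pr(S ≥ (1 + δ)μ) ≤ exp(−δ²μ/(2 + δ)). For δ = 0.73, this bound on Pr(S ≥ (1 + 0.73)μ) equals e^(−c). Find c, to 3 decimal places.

52.872

c = δ²μ/(2 + δ) = 0.73²·270.86/(2 + 0.73) = 52.8723.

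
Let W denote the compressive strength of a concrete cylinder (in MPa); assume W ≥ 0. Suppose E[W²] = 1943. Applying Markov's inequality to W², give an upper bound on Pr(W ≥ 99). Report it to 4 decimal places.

0.1982

Since W ≥ 0, the event {W ≥ 99} is the same as {W² ≥ 9801}.
Markov's inequality applied to W² gives Pr(W² ≥ 9801) ≤ E[W²]/9801 = 1943/9801 = 0.1982.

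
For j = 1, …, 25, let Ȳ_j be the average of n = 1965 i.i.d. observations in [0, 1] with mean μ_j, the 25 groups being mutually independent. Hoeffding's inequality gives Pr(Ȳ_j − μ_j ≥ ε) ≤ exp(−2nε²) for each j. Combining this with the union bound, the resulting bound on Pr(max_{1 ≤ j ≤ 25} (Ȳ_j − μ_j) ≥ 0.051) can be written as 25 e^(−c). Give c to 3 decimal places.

10.222

Union bound over the 25 events: Pr(max_{1 ≤ j ≤ 25} (Ȳ_j − μ_j) ≥ 0.051) ≤ 25·exp(−2nε²) = 25 exp(−2·1965·0.051²).
So c = 2·1965·0.051² = 10.2219.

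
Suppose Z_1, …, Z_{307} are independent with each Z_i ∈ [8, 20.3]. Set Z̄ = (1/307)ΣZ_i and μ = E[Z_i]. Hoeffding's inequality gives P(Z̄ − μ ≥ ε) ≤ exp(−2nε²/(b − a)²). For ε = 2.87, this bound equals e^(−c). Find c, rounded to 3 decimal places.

33.429

c = 2nε²/(b − a)² = 2·307·2.87² / 12.3² = 33.4289.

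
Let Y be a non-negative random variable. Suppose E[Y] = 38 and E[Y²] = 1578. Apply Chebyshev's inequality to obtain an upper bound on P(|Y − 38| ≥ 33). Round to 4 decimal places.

0.1230

Var(Y) = E[Y²] − (E[Y])² = 1578 − 1444 = 134.
Chebyshev's inequality: P(|Y − μ| ≥ t) ≤ Var(Y)/t² = 134/1089 = 0.1230.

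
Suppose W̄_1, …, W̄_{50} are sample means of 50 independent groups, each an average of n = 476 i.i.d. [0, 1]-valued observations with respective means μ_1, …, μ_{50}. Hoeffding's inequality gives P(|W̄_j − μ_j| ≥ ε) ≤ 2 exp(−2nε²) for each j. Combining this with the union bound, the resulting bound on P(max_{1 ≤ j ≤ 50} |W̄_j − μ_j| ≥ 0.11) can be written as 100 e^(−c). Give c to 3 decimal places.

Union bound over the 50 events: P(max_{1 ≤ j ≤ 50} |W̄_j − μ_j| ≥ 0.11) ≤ 50·2·exp(−2nε²) = 100 exp(−2·476·0.11²).
So c = 2·476·0.11² = 11.5192.

11.519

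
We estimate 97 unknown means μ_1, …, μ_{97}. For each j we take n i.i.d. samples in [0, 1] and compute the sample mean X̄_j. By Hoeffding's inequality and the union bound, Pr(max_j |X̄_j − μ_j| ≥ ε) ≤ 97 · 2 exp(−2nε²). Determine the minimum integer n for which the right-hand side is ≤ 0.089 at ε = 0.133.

Need 2·97·exp(−2nε²) ≤ 0.089, i.e. exp(−2nε²) ≤ 0.089/194.
So 2nε² ≥ ln(194/0.089) = 7.686977.
Hence n ≥ 7.686977/(2·0.133²) = 217.281.
The smallest integer n is 218.

218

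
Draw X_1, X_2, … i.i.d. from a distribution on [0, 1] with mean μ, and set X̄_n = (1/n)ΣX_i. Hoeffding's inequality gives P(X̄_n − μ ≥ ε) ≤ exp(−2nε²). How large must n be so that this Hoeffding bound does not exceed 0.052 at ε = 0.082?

220

Require exp(−2nε²) ≤ 0.052, i.e. 2nε² ≥ ln(1/0.052) = 2.956512.
So n ≥ 2.956512 / (2·0.082²) = 219.848.
The smallest integer n is 220.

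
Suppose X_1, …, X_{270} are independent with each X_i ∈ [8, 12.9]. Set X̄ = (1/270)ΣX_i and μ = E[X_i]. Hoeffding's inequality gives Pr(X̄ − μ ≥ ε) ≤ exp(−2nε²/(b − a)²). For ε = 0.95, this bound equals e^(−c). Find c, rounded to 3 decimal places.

c = 2nε²/(b − a)² = 2·270·0.95² / 4.9² = 20.2978.

20.298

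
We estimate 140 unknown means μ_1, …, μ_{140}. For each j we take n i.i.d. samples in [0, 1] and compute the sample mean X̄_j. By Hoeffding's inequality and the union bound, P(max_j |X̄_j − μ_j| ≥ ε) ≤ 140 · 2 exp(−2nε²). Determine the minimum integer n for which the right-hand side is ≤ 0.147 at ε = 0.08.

Need 2·140·exp(−2nε²) ≤ 0.147, i.e. exp(−2nε²) ≤ 0.147/280.
So 2nε² ≥ ln(280/0.147) = 7.552112.
Hence n ≥ 7.552112/(2·0.08²) = 590.009.
The smallest integer n is 591.

591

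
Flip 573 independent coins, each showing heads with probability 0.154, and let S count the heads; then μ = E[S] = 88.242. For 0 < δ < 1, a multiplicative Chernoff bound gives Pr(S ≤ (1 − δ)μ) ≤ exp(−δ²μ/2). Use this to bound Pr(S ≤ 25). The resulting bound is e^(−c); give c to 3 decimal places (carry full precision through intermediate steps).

22.662

Write 25 = (1 − δ)μ, so δ = 1 − 25/88.242 = 0.7166882…
Then the exponent is δ²μ/2 = (μ − 25)²/(2μ) = 22.662398.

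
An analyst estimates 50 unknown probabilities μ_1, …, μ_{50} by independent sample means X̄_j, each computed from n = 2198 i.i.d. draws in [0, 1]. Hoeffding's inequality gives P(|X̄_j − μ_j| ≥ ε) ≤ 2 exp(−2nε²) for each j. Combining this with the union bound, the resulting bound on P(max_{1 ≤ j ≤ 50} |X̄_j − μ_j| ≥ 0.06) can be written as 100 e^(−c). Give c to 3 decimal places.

Union bound over the 50 events: P(max_{1 ≤ j ≤ 50} |X̄_j − μ_j| ≥ 0.06) ≤ 50·2·exp(−2nε²) = 100 exp(−2·2198·0.06²).
So c = 2·2198·0.06² = 15.8256.

15.826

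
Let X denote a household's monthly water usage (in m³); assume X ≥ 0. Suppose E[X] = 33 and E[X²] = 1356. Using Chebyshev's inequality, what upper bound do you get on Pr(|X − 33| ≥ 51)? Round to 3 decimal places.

0.103

Var(X) = E[X²] − (E[X])² = 1356 − 1089 = 267.
Chebyshev's inequality: Pr(|X − μ| ≥ t) ≤ Var(X)/t² = 267/2601 = 0.1027.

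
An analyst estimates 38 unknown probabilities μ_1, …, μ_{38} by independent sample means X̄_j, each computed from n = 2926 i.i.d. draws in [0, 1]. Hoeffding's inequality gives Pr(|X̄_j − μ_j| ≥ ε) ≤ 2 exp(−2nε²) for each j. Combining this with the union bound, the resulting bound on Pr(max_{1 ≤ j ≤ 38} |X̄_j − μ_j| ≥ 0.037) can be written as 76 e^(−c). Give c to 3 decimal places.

Union bound over the 38 events: Pr(max_{1 ≤ j ≤ 38} |X̄_j − μ_j| ≥ 0.037) ≤ 38·2·exp(−2nε²) = 76 exp(−2·2926·0.037²).
So c = 2·2926·0.037² = 8.0114.

8.011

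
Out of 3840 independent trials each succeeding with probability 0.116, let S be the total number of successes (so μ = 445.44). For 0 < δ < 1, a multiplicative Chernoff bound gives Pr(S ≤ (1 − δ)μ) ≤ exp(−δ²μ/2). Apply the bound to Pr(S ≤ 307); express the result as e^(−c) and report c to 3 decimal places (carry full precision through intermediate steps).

21.513

Write 307 = (1 − δ)μ, so δ = 1 − 307/445.44 = 0.3107938…
Then the exponent is δ²μ/2 = (μ − 307)²/(2μ) = 21.513148.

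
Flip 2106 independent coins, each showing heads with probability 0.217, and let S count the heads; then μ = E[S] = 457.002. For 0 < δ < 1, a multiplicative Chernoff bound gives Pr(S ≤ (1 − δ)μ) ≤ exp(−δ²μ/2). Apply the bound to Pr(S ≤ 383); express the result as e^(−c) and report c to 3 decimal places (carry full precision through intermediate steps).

Write 383 = (1 − δ)μ, so δ = 1 − 383/457.002 = 0.1619293…
Then the exponent is δ²μ/2 = (μ − 383)²/(2μ) = 5.991545.

5.992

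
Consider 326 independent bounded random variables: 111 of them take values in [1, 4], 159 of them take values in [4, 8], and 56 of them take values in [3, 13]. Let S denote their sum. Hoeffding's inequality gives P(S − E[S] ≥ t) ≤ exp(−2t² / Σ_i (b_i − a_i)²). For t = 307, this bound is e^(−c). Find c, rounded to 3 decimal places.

20.617

Σ(b_i − a_i)² = 111·3² + 159·4² + 56·10² = 9143.
c = 2t² / 9143 = 2·307² / 9143 = 20.6166.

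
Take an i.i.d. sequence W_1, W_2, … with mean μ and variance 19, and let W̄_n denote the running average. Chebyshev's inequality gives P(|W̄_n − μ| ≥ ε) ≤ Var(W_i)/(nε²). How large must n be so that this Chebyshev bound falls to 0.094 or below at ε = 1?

Require 19/(n·1²) ≤ 0.094, i.e. n ≥ 19/(0.094·1²) = 202.128.
The smallest integer n is 203.

203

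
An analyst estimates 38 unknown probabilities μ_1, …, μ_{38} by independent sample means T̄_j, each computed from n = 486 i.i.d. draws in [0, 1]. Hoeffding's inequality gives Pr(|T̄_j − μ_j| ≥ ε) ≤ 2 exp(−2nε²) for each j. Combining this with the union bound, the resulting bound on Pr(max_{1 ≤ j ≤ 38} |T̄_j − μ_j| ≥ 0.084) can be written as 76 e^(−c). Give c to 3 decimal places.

Union bound over the 38 events: Pr(max_{1 ≤ j ≤ 38} |T̄_j − μ_j| ≥ 0.084) ≤ 38·2·exp(−2nε²) = 76 exp(−2·486·0.084²).
So c = 2·486·0.084² = 6.8584.

6.858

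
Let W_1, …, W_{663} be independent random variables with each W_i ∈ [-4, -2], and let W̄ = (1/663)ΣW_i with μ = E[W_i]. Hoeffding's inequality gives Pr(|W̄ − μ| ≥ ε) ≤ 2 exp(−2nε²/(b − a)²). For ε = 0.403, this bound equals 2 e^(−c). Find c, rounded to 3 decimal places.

53.839

c = 2nε²/(b − a)² = 2·663·0.403² / 2² = 53.8386.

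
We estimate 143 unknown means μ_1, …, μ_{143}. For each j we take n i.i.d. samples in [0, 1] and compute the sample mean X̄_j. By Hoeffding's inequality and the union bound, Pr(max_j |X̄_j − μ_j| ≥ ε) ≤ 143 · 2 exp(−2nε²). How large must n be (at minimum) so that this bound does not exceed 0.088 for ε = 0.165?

149

Need 2·143·exp(−2nε²) ≤ 0.088, i.e. exp(−2nε²) ≤ 0.088/286.
So 2nε² ≥ ln(286/0.088) = 8.086410.
Hence n ≥ 8.086410/(2·0.165²) = 148.511.
The smallest integer n is 149.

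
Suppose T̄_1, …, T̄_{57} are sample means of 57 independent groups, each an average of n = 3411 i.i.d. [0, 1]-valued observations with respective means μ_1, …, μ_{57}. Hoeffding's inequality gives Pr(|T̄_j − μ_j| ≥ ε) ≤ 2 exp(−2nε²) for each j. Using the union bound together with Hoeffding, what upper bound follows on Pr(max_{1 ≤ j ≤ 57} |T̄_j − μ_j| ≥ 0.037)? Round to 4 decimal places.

0.0100

Per-experiment Hoeffding bound: 2·exp(−2·3411·0.037²) = 2·exp(−9.33932) = 0.0001758.
Union bound over 57 events: 57·0.0001758 = 0.01002.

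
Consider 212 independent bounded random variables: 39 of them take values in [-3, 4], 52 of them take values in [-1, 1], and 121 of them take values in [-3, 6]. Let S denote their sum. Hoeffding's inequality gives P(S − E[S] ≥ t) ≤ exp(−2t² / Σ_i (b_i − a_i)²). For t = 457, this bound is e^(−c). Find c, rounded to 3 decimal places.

Σ(b_i − a_i)² = 39·7² + 52·2² + 121·9² = 11920.
c = 2t² / 11920 = 2·457² / 11920 = 35.0418.

35.042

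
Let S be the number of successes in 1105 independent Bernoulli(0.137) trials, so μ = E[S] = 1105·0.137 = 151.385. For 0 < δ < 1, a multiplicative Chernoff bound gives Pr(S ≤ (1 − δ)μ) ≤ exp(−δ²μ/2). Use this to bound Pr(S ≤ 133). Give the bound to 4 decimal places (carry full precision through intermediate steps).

0.3275

Write 133 = (1 − δ)μ, so δ = 1 − 133/151.385 = 0.1214453…
Then the exponent is δ²μ/2 = (μ − 133)²/(2μ) = 1.116386.
Bound = exp(−1.116386) = 0.32746.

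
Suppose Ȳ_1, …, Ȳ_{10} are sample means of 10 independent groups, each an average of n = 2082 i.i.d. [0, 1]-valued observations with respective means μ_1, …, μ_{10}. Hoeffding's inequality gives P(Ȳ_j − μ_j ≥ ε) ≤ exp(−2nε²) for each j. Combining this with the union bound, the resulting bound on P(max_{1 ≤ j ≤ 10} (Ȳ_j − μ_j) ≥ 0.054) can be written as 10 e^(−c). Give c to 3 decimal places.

Union bound over the 10 events: P(max_{1 ≤ j ≤ 10} (Ȳ_j − μ_j) ≥ 0.054) ≤ 10·exp(−2nε²) = 10 exp(−2·2082·0.054²).
So c = 2·2082·0.054² = 12.1422.

12.142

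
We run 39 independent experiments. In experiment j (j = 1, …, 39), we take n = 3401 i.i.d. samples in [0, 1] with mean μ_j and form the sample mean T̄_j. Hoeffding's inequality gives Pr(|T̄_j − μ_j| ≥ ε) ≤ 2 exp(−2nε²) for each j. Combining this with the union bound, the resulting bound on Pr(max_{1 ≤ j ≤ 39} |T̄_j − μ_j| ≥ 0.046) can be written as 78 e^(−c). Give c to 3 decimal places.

Union bound over the 39 events: Pr(max_{1 ≤ j ≤ 39} |T̄_j − μ_j| ≥ 0.046) ≤ 39·2·exp(−2nε²) = 78 exp(−2·3401·0.046²).
So c = 2·3401·0.046² = 14.3930.

14.393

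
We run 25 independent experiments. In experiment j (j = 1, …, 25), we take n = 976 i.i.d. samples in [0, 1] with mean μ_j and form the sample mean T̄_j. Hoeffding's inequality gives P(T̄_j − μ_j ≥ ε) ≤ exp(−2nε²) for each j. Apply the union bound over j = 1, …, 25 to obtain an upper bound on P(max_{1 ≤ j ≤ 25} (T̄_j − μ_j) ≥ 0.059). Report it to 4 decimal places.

0.0280

Per-experiment Hoeffding bound: exp(−2·976·0.059²) = exp(−6.79491) = 0.0011195.
Union bound over 25 events: 25·0.0011195 = 0.02799.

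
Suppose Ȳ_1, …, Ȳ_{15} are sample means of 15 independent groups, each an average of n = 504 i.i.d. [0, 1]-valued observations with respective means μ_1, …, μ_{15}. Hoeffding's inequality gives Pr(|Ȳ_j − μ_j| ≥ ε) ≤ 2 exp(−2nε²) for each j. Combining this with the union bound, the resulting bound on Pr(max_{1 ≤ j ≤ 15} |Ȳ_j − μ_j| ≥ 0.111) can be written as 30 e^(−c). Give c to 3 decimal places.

Union bound over the 15 events: Pr(max_{1 ≤ j ≤ 15} |Ȳ_j − μ_j| ≥ 0.111) ≤ 15·2·exp(−2nε²) = 30 exp(−2·504·0.111²).
So c = 2·504·0.111² = 12.4196.

12.420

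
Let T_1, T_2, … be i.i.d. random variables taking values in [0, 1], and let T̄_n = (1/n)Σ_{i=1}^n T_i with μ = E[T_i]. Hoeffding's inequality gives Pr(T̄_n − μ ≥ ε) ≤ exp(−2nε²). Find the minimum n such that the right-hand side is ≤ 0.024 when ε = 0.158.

Require exp(−2nε²) ≤ 0.024, i.e. 2nε² ≥ ln(1/0.024) = 3.729701.
So n ≥ 3.729701 / (2·0.158²) = 74.702.
The smallest integer n is 75.

75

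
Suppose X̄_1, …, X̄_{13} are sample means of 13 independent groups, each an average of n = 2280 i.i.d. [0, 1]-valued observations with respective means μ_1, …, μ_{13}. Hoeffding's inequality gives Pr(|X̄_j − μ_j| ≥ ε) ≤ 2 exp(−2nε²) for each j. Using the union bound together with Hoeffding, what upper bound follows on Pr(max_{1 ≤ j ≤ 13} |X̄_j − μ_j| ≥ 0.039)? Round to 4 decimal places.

0.0253

Per-experiment Hoeffding bound: 2·exp(−2·2280·0.039²) = 2·exp(−6.93576) = 0.0019448.
Union bound over 13 events: 13·0.0019448 = 0.02528.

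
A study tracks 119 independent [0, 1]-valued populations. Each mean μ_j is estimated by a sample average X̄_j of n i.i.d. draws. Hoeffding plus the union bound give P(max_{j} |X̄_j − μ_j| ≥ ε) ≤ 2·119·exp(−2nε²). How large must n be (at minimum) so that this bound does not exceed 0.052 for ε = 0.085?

584

Need 2·119·exp(−2nε²) ≤ 0.052, i.e. exp(−2nε²) ≤ 0.052/238.
So 2nε² ≥ ln(238/0.052) = 8.428782.
Hence n ≥ 8.428782/(2·0.085²) = 583.307.
The smallest integer n is 584.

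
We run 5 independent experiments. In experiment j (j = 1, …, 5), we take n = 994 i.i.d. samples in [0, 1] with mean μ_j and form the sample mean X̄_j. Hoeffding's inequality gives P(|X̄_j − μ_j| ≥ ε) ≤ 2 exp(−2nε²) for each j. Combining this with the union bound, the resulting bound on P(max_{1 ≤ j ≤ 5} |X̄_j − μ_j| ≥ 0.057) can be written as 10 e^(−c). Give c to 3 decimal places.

Union bound over the 5 events: P(max_{1 ≤ j ≤ 5} |X̄_j − μ_j| ≥ 0.057) ≤ 5·2·exp(−2nε²) = 10 exp(−2·994·0.057²).
So c = 2·994·0.057² = 6.4590.

6.459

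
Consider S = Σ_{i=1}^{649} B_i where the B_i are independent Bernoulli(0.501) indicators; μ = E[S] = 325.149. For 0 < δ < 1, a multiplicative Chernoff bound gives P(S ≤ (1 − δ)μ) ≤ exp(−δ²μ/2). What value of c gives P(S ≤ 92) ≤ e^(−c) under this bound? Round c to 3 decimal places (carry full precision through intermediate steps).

83.590

Write 92 = (1 − δ)μ, so δ = 1 − 92/325.149 = 0.7170528…
Then the exponent is δ²μ/2 = (μ − 92)²/(2μ) = 83.590071.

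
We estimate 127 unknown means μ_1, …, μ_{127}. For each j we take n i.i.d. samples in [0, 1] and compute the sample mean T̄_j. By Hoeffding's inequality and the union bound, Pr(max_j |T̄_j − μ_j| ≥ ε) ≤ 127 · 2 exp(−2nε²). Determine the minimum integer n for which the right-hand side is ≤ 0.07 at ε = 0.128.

Need 2·127·exp(−2nε²) ≤ 0.07, i.e. exp(−2nε²) ≤ 0.07/254.
So 2nε² ≥ ln(254/0.07) = 8.196594.
Hence n ≥ 8.196594/(2·0.128²) = 250.140.
The smallest integer n is 251.

251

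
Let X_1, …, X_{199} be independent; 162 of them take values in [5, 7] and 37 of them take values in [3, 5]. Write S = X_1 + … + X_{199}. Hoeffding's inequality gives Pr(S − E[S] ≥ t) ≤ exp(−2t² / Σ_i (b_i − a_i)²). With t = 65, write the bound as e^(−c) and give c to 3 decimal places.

Σ(b_i − a_i)² = 162·2² + 37·2² = 796.
c = 2t² / 796 = 2·65² / 796 = 10.6156.

10.616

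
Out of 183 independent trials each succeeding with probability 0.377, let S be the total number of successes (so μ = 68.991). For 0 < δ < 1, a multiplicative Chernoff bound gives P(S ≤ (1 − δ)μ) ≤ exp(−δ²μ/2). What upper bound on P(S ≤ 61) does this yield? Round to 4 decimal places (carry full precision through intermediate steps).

Write 61 = (1 − δ)μ, so δ = 1 − 61/68.991 = 0.1158267…
Then the exponent is δ²μ/2 = (μ − 61)²/(2μ) = 0.462786.
Bound = exp(−0.462786) = 0.62953.

0.6295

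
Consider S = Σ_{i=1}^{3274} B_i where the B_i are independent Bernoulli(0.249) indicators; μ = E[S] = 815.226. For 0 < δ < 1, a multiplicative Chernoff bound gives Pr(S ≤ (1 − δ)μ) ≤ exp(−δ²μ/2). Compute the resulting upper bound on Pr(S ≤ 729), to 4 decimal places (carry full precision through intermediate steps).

0.0105

Write 729 = (1 − δ)μ, so δ = 1 − 729/815.226 = 0.1057694…
Then the exponent is δ²μ/2 = (μ − 729)²/(2μ) = 4.560038.
Bound = exp(−4.560038) = 0.01046.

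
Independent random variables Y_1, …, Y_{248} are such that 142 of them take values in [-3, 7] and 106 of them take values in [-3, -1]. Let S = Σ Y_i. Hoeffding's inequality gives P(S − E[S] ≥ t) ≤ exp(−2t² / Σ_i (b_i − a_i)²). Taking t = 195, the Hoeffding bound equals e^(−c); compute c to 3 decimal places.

Σ(b_i − a_i)² = 142·10² + 106·2² = 14624.
c = 2t² / 14624 = 2·195² / 14624 = 5.2004.

5.200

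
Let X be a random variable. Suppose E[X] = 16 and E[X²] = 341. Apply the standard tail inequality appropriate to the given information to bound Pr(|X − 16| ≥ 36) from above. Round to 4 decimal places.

The first two moments determine the variance, so Chebyshev's inequality is the sharpest standard bound available.
Var(X) = E[X²] − (E[X])² = 341 − 256 = 85.
Chebyshev's inequality: Pr(|X − μ| ≥ t) ≤ Var(X)/t² = 85/1296 = 0.0656.

0.0656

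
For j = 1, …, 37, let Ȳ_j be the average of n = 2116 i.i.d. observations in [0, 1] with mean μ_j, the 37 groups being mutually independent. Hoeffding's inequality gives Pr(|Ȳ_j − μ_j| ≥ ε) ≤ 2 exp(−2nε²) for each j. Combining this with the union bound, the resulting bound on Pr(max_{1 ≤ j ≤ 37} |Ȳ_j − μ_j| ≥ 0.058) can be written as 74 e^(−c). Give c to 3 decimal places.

14.236

Union bound over the 37 events: Pr(max_{1 ≤ j ≤ 37} |Ȳ_j − μ_j| ≥ 0.058) ≤ 37·2·exp(−2nε²) = 74 exp(−2·2116·0.058²).
So c = 2·2116·0.058² = 14.2364.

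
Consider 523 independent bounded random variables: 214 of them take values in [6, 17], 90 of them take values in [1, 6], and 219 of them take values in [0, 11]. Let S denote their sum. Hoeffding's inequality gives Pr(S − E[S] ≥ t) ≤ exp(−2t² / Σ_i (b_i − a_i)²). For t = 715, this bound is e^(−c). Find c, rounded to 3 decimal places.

Σ(b_i − a_i)² = 214·11² + 90·5² + 219·11² = 54643.
c = 2t² / 54643 = 2·715² / 54643 = 18.7115.

18.711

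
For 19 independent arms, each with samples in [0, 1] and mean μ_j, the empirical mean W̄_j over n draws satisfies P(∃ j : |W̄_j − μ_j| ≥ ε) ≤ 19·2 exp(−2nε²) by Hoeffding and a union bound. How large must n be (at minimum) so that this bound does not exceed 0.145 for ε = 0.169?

98

Need 2·19·exp(−2nε²) ≤ 0.145, i.e. exp(−2nε²) ≤ 0.145/38.
So 2nε² ≥ ln(38/0.145) = 5.568608.
Hence n ≥ 5.568608/(2·0.169²) = 97.486.
The smallest integer n is 98.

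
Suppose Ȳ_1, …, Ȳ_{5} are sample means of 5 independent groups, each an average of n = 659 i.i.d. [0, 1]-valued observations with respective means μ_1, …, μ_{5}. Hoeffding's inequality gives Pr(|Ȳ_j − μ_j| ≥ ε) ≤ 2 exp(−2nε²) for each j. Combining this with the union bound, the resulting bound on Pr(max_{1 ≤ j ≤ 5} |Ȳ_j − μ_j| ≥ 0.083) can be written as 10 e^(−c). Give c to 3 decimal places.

9.080

Union bound over the 5 events: Pr(max_{1 ≤ j ≤ 5} |Ȳ_j − μ_j| ≥ 0.083) ≤ 5·2·exp(−2nε²) = 10 exp(−2·659·0.083²).
So c = 2·659·0.083² = 9.0797.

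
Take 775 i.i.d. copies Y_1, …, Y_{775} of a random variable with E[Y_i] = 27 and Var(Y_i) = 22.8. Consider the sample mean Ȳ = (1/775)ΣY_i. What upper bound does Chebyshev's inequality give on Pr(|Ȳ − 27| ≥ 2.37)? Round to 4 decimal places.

0.0052

Var(Ȳ) = Var(Y_i)/n = 22.8/775 = 0.029419.
Chebyshev: Pr(|Ȳ − 27| ≥ 2.37) ≤ Var(Ȳ)/(2.37)² = 22.8/(775·2.37²) = 0.0052.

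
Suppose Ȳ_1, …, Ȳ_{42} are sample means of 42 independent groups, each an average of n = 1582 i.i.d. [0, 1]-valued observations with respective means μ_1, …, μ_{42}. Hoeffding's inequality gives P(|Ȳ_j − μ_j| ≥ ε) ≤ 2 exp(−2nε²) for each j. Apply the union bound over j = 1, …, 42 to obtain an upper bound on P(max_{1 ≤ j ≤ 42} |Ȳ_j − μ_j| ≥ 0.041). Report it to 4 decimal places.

0.4115

Per-experiment Hoeffding bound: 2·exp(−2·1582·0.041²) = 2·exp(−5.31868) = 0.0097984.
Union bound over 42 events: 42·0.0097984 = 0.41153.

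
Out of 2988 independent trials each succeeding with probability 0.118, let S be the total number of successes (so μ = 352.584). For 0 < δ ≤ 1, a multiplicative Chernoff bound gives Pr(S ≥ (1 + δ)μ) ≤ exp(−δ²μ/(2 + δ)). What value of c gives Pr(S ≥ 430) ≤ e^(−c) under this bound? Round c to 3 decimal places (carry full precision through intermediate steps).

7.658

Write 430 = (1 + δ)μ, so δ = 430/352.584 − 1 = 0.2195675…
Then the exponent is δ²μ/(2 + δ) = (430 − μ)² / (μ·(2 + δ)) = 7.658267.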